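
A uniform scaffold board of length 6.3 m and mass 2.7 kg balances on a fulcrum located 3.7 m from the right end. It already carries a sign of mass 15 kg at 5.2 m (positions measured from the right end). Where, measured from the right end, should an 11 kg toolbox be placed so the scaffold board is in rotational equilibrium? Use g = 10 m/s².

Taking torques about the fulcrum (at 3.7 m from the right end):
Beam weight: 2.7 × 10 = 27 N down at 3.15 m → arm 0.55 m, τ = 27 × 0.55 = 14.85 N·m clockwise.
Sign: 15 × 10 = 150 N down at 5.2 m → arm 1.5 m, τ = 150 × 1.5 = 225 N·m counterclockwise.
Net moment of existing loads = 210.2 N·m counterclockwise.
The toolbox weighs 11 × 10 = 110 N and must supply an equal clockwise moment, so its lever arm about the fulcrum is 210.2 / 110 = 1.91 m.
That puts it at 3.7 − 1.91 = 1.79 m from the right end.

x ≈ 1.79 m from the right end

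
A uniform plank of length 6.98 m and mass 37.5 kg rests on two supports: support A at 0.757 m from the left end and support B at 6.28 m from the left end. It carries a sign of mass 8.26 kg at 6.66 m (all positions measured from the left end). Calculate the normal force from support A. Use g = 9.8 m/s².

R_A ≈ 180 N

Take moments about support B.
Beam weight: 37.5 × 9.8 = 367.5 N down at 3.49 m → arm 2.79 m, τ = 367.5 × 2.79 = 1025 N·m counterclockwise.
Sign: 8.26 × 9.8 = 80.95 N down at 6.66 m → arm 0.38 m, τ = 80.95 × 0.38 = 30.76 N·m clockwise.
Net load moment about support B = 994.2 N·m counterclockwise.
Reaction R at support A is upward at 0.757 m, arm 5.523 m → moment R × 5.523 clockwise.
Setting net torque to zero: R × 5.523 = 994.2 → R = 180 N.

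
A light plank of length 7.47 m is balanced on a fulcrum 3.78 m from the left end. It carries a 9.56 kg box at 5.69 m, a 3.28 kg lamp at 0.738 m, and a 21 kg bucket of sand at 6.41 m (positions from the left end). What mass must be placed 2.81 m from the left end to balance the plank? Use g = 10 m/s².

m ≈ 65.5 kg

About the fulcrum (at 3.78 m from the left end):
Box: 9.56 × 10 = 95.6 N down at 5.69 m → arm 1.91 m, τ = 95.6 × 1.91 = 182.6 N·m clockwise.
Lamp: 3.28 × 10 = 32.8 N down at 0.738 m → arm 3.042 m, τ = 32.8 × 3.042 = 99.78 N·m counterclockwise.
Bucket of sand: 21 × 10 = 210 N down at 6.41 m → arm 2.63 m, τ = 210 × 2.63 = 552.3 N·m clockwise.
Net moment of known loads = 635.1 N·m clockwise.
An unknown mass m at 2.81 m has arm 0.97 m; its moment is m·g·0.97 counterclockwise.
Balancing moments: m × 10 × 0.97 = 635.1, giving m = 635.1 / (10 × 0.97) = 65.5 kg.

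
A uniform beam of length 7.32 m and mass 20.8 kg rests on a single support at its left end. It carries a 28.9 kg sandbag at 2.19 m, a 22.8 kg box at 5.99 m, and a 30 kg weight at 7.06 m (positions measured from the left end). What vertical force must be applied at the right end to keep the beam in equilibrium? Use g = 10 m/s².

Choose the left end as the axis so the unknown pivot reaction has zero arm there.
Beam weight: 20.8 × 10 = 208 N down at 3.66 m → arm 3.66 m, τ = 208 × 3.66 = 761.3 N·m clockwise.
Sandbag: 28.9 × 10 = 289 N down at 2.19 m → arm 2.19 m, τ = 289 × 2.19 = 632.9 N·m clockwise.
Box: 22.8 × 10 = 228 N down at 5.99 m → arm 5.99 m, τ = 228 × 5.99 = 1366 N·m clockwise.
Weight: 30 × 10 = 300 N down at 7.06 m → arm 7.06 m, τ = 300 × 7.06 = 2118 N·m clockwise.
Net moment of the loads = 4878 N·m clockwise.
The upward force F acts at the right end, arm 7.32 m, giving F × 7.32 counterclockwise.
Setting net torque to zero: F × 7.32 = 4878 → F = 4878 / 7.32 = 666 N.

F ≈ 666 N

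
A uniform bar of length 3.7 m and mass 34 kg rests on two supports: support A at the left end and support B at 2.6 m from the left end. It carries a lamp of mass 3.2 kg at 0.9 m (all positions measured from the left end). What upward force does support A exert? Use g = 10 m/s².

About support B:
Beam weight: 34 × 10 = 340 N down at 1.85 m → arm 0.75 m, τ = 340 × 0.75 = 255 N·m counterclockwise.
Lamp: 3.2 × 10 = 32 N down at 0.9 m → arm 1.7 m, τ = 32 × 1.7 = 54.4 N·m counterclockwise.
Net load moment about support B = 309.4 N·m counterclockwise.
Reaction R at support A is upward at 0 m, arm 2.6 m → moment R × 2.6 clockwise.
Balancing moments: R × 2.6 = 309.4, giving R = 119 N.

R_A ≈ 119 N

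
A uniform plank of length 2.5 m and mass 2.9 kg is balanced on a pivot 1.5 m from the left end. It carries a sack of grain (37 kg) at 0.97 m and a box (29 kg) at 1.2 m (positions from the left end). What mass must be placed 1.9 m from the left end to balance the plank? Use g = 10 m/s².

Sum moments about the pivot (at 1.5 m from the left end) (the support reaction has zero arm there).
Beam weight: 2.9 × 10 = 29 N down at 1.25 m → arm 0.25 m, τ = 29 × 0.25 = 7.25 N·m counterclockwise.
Sack of grain: 37 × 10 = 370 N down at 0.97 m → arm 0.53 m, τ = 370 × 0.53 = 196.1 N·m counterclockwise.
Box: 29 × 10 = 290 N down at 1.2 m → arm 0.3 m, τ = 290 × 0.3 = 87 N·m counterclockwise.
Net moment of known loads = 290.4 N·m counterclockwise.
An unknown mass m at 1.9 m has arm 0.4 m; its moment is m·g·0.4 clockwise.
Setting net torque to zero: m × 10 × 0.4 = 290.4 → m = 290.4 / (10 × 0.4) = 72.6 kg.

m ≈ 72.6 kg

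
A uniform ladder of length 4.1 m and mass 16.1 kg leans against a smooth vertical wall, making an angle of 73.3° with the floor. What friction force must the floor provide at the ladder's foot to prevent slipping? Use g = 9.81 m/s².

Choose the foot of the ladder as the axis so the floor normal and friction both act there and drop out.
Ladder weight 16.1×9.81 = 157.9 N acts at 2.05 m along the ladder; its horizontal arm is 2.05·cos73.3° = 0.5891 m → τ = 93.02 N·m clockwise.
Wall normal N acts horizontally at the top; its moment arm is the height L sinθ = 4.1·sin73.3° = 3.927 m, counterclockwise.
For rotational equilibrium, N × 3.927 = 93.02, so N = 23.7 N.
ΣFx = 0: friction at the foot balances the wall's push, so f = N_wall = 23.7 N.

f ≈ 23.7 N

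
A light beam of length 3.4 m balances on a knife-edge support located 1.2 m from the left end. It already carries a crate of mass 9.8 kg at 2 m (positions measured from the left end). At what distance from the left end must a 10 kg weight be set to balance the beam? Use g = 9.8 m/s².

x ≈ 0.416 m from the left end

Taking torques about the knife-edge support (at 1.2 m from the left end):
Crate: 9.8 × 9.8 = 96.04 N down at 2 m → arm 0.8 m, τ = 96.04 × 0.8 = 76.83 N·m clockwise.
Net moment of existing loads = 76.83 N·m clockwise.
The weight weighs 10 × 9.8 = 98 N and must supply an equal counterclockwise moment, so its lever arm about the knife-edge support is 76.83 / 98 = 0.784 m.
That puts it at 1.2 − 0.784 = 0.416 m from the left end.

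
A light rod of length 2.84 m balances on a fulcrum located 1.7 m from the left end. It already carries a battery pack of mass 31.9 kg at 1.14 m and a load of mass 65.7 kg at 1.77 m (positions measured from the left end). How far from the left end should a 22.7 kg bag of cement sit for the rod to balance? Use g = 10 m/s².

x ≈ 2.28 m from the left end

About the fulcrum (at 1.7 m from the left end):
Battery pack: 31.9 × 10 = 319 N down at 1.14 m → arm 0.56 m, τ = 319 × 0.56 = 178.6 N·m counterclockwise.
Load: 65.7 × 10 = 657 N down at 1.77 m → arm 0.07 m, τ = 657 × 0.07 = 45.99 N·m clockwise.
Net moment of existing loads = 132.6 N·m counterclockwise.
The bag of cement weighs 22.7 × 10 = 227 N and must supply an equal clockwise moment, so its lever arm about the fulcrum is 132.6 / 227 = 0.584 m.
That puts it at 1.7 + 0.584 = 2.28 m from the left end.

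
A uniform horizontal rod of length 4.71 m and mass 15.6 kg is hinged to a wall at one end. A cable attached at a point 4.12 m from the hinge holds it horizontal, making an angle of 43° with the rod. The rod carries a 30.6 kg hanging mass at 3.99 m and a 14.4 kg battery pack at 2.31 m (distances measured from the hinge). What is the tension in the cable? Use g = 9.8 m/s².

T ≈ 670 N

About the hinge:
Beam weight: 15.6 × 9.8 = 152.9 N down at 2.355 m → arm 2.355 m, τ = 152.9 × 2.355 = 360.1 N·m clockwise.
Hanging mass: 30.6 × 9.8 = 299.9 N down at 3.99 m → arm 3.99 m, τ = 299.9 × 3.99 = 1197 N·m clockwise.
Battery pack: 14.4 × 9.8 = 141.1 N down at 2.31 m → arm 2.31 m, τ = 141.1 × 2.31 = 325.9 N·m clockwise.
Total clockwise load moment = 1883 N·m.
The cable tension T acts at 4.12 m; only its component perpendicular to the rod, T sinθ, produces torque. sin 43° = 0.682.
Setting net torque to zero: T × 4.12 × 0.682 = 1883 → T = 1883 / 2.81 = 670 N.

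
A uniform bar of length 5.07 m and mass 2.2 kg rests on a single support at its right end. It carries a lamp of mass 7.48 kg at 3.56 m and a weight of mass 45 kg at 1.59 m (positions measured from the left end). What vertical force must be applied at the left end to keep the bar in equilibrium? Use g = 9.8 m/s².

F ≈ 335 N

Sum moments about the right end (the unknown pivot reaction has zero arm there).
Beam weight: 2.2 × 9.8 = 21.56 N down at 2.535 m → arm 2.535 m, τ = 21.56 × 2.535 = 54.65 N·m counterclockwise.
Lamp: 7.48 × 9.8 = 73.3 N down at 3.56 m → arm 1.51 m, τ = 73.3 × 1.51 = 110.7 N·m counterclockwise.
Weight: 45 × 9.8 = 441 N down at 1.59 m → arm 3.48 m, τ = 441 × 3.48 = 1535 N·m counterclockwise.
Net moment of the loads = 1700 N·m counterclockwise.
The upward force F acts at the left end, arm 5.07 m, giving F × 5.07 clockwise.
For rotational equilibrium, F × 5.07 = 1700, so F = 1700 / 5.07 = 335 N.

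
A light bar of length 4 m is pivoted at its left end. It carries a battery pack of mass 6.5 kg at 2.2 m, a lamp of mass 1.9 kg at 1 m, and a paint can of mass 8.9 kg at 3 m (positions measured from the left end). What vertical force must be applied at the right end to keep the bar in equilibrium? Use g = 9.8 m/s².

F ≈ 105 N

Taking torques about the left end:
Battery pack: 6.5 × 9.8 = 63.7 N down at 2.2 m → arm 2.2 m, τ = 63.7 × 2.2 = 140.1 N·m clockwise.
Lamp: 1.9 × 9.8 = 18.62 N down at 1 m → arm 1 m, τ = 18.62 × 1 = 18.62 N·m clockwise.
Paint can: 8.9 × 9.8 = 87.22 N down at 3 m → arm 3 m, τ = 87.22 × 3 = 261.7 N·m clockwise.
Net moment of the loads = 420.4 N·m clockwise.
The upward force F acts at the right end, arm 4 m, giving F × 4 counterclockwise.
Setting net torque to zero: F × 4 = 420.4 → F = 420.4 / 4 = 105 N.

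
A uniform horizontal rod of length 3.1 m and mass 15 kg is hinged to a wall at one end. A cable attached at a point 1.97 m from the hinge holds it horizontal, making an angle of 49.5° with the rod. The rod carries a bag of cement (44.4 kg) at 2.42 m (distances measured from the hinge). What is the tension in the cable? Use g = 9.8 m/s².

Choose the hinge as the axis so the unknown hinge reaction has zero arm there.
Beam weight: 15 × 9.8 = 147 N down at 1.55 m → arm 1.55 m, τ = 147 × 1.55 = 227.8 N·m clockwise.
Bag of cement: 44.4 × 9.8 = 435.1 N down at 2.42 m → arm 2.42 m, τ = 435.1 × 2.42 = 1053 N·m clockwise.
Total clockwise load moment = 1281 N·m.
The cable tension T acts at 1.97 m; only its component perpendicular to the rod, T sinθ, produces torque. sin 49.5° = 0.7604.
Setting net torque to zero: T × 1.97 × 0.7604 = 1281 → T = 1281 / 1.498 = 855 N.

T ≈ 855 N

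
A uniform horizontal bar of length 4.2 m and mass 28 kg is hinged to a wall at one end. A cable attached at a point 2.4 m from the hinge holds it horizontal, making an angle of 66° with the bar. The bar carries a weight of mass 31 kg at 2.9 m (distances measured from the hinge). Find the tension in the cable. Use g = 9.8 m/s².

Sum moments about the hinge (the unknown hinge reaction has zero arm there).
Beam weight: 28 × 9.8 = 274.4 N down at 2.1 m → arm 2.1 m, τ = 274.4 × 2.1 = 576.2 N·m clockwise.
Weight: 31 × 9.8 = 303.8 N down at 2.9 m → arm 2.9 m, τ = 303.8 × 2.9 = 881 N·m clockwise.
Total clockwise load moment = 1457 N·m.
The cable tension T acts at 2.4 m; only its component perpendicular to the bar, T sinθ, produces torque. sin 66° = 0.9135.
Στ = 0 ⇒ T × 2.4 × 0.9135 = 1457 ⇒ T = 1457 / 2.192 = 665 N.

T ≈ 665 N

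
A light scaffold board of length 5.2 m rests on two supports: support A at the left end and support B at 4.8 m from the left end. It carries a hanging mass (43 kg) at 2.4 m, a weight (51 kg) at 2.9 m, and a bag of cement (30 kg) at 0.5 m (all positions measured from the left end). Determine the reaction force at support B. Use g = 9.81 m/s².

R_B ≈ 544 N

Choose support A as the axis so its reaction then has zero moment arm.
Hanging mass: 43 × 9.81 = 421.8 N down at 2.4 m → arm 2.4 m, τ = 421.8 × 2.4 = 1012 N·m clockwise.
Weight: 51 × 9.81 = 500.3 N down at 2.9 m → arm 2.9 m, τ = 500.3 × 2.9 = 1451 N·m clockwise.
Bag of cement: 30 × 9.81 = 294.3 N down at 0.5 m → arm 0.5 m, τ = 294.3 × 0.5 = 147.2 N·m clockwise.
Net load moment about support A = 2610 N·m clockwise.
Reaction R at support B is upward at 4.8 m, arm 4.8 m → moment R × 4.8 counterclockwise.
For rotational equilibrium, R × 4.8 = 2610, so R = 544 N.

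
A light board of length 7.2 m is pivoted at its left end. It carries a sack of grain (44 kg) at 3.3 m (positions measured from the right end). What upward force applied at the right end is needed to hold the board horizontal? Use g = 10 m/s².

Sum moments about the left end (the unknown pivot reaction has zero arm there).
Sack of grain: 44 × 10 = 440 N down at 3.3 m → arm 3.9 m, τ = 440 × 3.9 = 1716 N·m clockwise.
Net moment of the loads = 1716 N·m clockwise.
The upward force F acts at the right end, arm 7.2 m, giving F × 7.2 counterclockwise.
Balancing moments: F × 7.2 = 1716, giving F = 1716 / 7.2 = 238 N.

F ≈ 238 N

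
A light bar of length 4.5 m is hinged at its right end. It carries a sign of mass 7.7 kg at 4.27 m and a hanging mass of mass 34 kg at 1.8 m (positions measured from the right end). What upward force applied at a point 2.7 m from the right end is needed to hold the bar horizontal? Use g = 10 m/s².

F ≈ 348 N

Taking torques about the right end:
Sign: 7.7 × 10 = 77 N down at 4.27 m → arm 4.27 m, τ = 77 × 4.27 = 328.8 N·m counterclockwise.
Hanging mass: 34 × 10 = 340 N down at 1.8 m → arm 1.8 m, τ = 340 × 1.8 = 612 N·m counterclockwise.
Net moment of the loads = 940.8 N·m counterclockwise.
The upward force F acts at a point 2.7 m from the right end, arm 2.7 m, giving F × 2.7 clockwise.
For rotational equilibrium, F × 2.7 = 940.8, so F = 940.8 / 2.7 = 348 N.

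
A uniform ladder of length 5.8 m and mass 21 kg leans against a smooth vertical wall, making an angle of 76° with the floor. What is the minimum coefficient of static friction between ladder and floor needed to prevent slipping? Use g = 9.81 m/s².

μ_min ≈ 0.125

Choose the foot of the ladder as the axis so the floor normal and friction both act there and drop out.
Ladder weight 21×9.81 = 206 N acts at 2.9 m along the ladder; its horizontal arm is 2.9·cos76° = 0.7016 m → τ = 144.5 N·m clockwise.
Wall normal N acts horizontally at the top; its moment arm is the height L sinθ = 5.8·sin76° = 5.628 m, counterclockwise.
For rotational equilibrium, N × 5.628 = 144.5, so N = 25.68 N.
ΣFx = 0 ⇒ f = N_wall = 25.68 N. ΣFy = 0 ⇒ N_floor = 206 N.
μ_min = f / N_floor = 25.68 / 206 = 0.125.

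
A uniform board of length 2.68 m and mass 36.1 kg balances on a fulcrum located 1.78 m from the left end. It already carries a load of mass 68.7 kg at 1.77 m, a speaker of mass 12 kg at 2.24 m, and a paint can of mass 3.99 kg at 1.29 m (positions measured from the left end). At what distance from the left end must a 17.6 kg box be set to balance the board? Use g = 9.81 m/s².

About the fulcrum (at 1.78 m from the left end):
Beam weight: 36.1 × 9.81 = 354.1 N down at 1.34 m → arm 0.44 m, τ = 354.1 × 0.44 = 155.8 N·m counterclockwise.
Load: 68.7 × 9.81 = 673.9 N down at 1.77 m → arm 0.01 m, τ = 673.9 × 0.01 = 6.739 N·m counterclockwise.
Speaker: 12 × 9.81 = 117.7 N down at 2.24 m → arm 0.46 m, τ = 117.7 × 0.46 = 54.14 N·m clockwise.
Paint can: 3.99 × 9.81 = 39.14 N down at 1.29 m → arm 0.49 m, τ = 39.14 × 0.49 = 19.18 N·m counterclockwise.
Net moment of existing loads = 127.6 N·m counterclockwise.
The box weighs 17.6 × 9.81 = 172.7 N and must supply an equal clockwise moment, so its lever arm about the fulcrum is 127.6 / 172.7 = 0.739 m.
That puts it at 1.78 + 0.739 = 2.52 m from the left end.

x ≈ 2.52 m from the left end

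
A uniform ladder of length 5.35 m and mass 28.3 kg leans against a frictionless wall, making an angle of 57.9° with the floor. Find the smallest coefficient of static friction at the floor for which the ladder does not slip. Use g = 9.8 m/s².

Choose the foot of the ladder as the axis so the floor normal and friction both act there and drop out.
Ladder weight 28.3×9.8 = 277.3 N acts at 2.675 m along the ladder; its horizontal arm is 2.675·cos57.9° = 1.421 m → τ = 394 N·m clockwise.
Wall normal N acts horizontally at the top; its moment arm is the height L sinθ = 5.35·sin57.9° = 4.532 m, counterclockwise.
Setting net torque to zero: N × 4.532 = 394 → N = 86.94 N.
ΣFx = 0 ⇒ f = N_wall = 86.94 N. ΣFy = 0 ⇒ N_floor = 277.3 N.
μ_min = f / N_floor = 86.94 / 277.3 = 0.314.

μ_min ≈ 0.314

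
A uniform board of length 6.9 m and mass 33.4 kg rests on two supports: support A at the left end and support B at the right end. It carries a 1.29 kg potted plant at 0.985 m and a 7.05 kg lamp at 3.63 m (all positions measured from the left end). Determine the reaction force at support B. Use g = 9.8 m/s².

Take moments about support A.
Beam weight: 33.4 × 9.8 = 327.3 N down at 3.45 m → arm 3.45 m, τ = 327.3 × 3.45 = 1129 N·m clockwise.
Potted plant: 1.29 × 9.8 = 12.64 N down at 0.985 m → arm 0.985 m, τ = 12.64 × 0.985 = 12.45 N·m clockwise.
Lamp: 7.05 × 9.8 = 69.09 N down at 3.63 m → arm 3.63 m, τ = 69.09 × 3.63 = 250.8 N·m clockwise.
Net load moment about support A = 1392 N·m clockwise.
Reaction R at support B is upward at 6.9 m, arm 6.9 m → moment R × 6.9 counterclockwise.
For rotational equilibrium, R × 6.9 = 1392, so R = 202 N.

R_B ≈ 202 N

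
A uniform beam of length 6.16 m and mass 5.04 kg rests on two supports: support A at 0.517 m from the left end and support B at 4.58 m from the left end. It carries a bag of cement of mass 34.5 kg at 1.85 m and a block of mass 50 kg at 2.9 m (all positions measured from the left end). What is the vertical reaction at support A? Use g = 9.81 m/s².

Taking torques about support B:
Beam weight: 5.04 × 9.81 = 49.44 N down at 3.08 m → arm 1.5 m, τ = 49.44 × 1.5 = 74.16 N·m counterclockwise.
Bag of cement: 34.5 × 9.81 = 338.4 N down at 1.85 m → arm 2.73 m, τ = 338.4 × 2.73 = 923.8 N·m counterclockwise.
Block: 50 × 9.81 = 490.5 N down at 2.9 m → arm 1.68 m, τ = 490.5 × 1.68 = 824 N·m counterclockwise.
Net load moment about support B = 1822 N·m counterclockwise.
Reaction R at support A is upward at 0.517 m, arm 4.063 m → moment R × 4.063 clockwise.
Στ = 0 ⇒ R × 4.063 = 1822 ⇒ R = 448 N.

R_A ≈ 448 N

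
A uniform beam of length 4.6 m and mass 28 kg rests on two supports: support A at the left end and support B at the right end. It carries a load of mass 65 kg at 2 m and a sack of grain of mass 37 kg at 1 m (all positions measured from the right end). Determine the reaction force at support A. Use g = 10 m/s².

R_A ≈ 503 N

About support B:
Beam weight: 28 × 10 = 280 N down at 2.3 m → arm 2.3 m, τ = 280 × 2.3 = 644 N·m counterclockwise.
Load: 65 × 10 = 650 N down at 2 m → arm 2 m, τ = 650 × 2 = 1300 N·m counterclockwise.
Sack of grain: 37 × 10 = 370 N down at 1 m → arm 1 m, τ = 370 × 1 = 370 N·m counterclockwise.
Net load moment about support B = 2314 N·m counterclockwise.
Reaction R at support A is upward at 4.6 m, arm 4.6 m → moment R × 4.6 clockwise.
Balancing moments: R × 4.6 = 2314, giving R = 503 N.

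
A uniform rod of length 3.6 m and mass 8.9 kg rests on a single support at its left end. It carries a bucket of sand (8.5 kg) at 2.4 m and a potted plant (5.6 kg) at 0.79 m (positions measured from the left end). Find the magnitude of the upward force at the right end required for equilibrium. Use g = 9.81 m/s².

F ≈ 111 N

Sum moments about the left end (the unknown pivot reaction has zero arm there).
Beam weight: 8.9 × 9.81 = 87.31 N down at 1.8 m → arm 1.8 m, τ = 87.31 × 1.8 = 157.2 N·m clockwise.
Bucket of sand: 8.5 × 9.81 = 83.39 N down at 2.4 m → arm 2.4 m, τ = 83.39 × 2.4 = 200.1 N·m clockwise.
Potted plant: 5.6 × 9.81 = 54.94 N down at 0.79 m → arm 0.79 m, τ = 54.94 × 0.79 = 43.4 N·m clockwise.
Net moment of the loads = 400.7 N·m clockwise.
The upward force F acts at the right end, arm 3.6 m, giving F × 3.6 counterclockwise.
For rotational equilibrium, F × 3.6 = 400.7, so F = 400.7 / 3.6 = 111 N.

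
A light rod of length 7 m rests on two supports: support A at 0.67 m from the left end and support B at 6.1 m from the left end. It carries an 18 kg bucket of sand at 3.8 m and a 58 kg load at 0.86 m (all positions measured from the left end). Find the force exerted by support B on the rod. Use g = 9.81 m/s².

R_B ≈ 122 N

Take moments about support A.
Bucket of sand: 18 × 9.81 = 176.6 N down at 3.8 m → arm 3.13 m, τ = 176.6 × 3.13 = 552.8 N·m clockwise.
Load: 58 × 9.81 = 569 N down at 0.86 m → arm 0.19 m, τ = 569 × 0.19 = 108.1 N·m clockwise.
Net load moment about support A = 660.9 N·m clockwise.
Reaction R at support B is upward at 6.1 m, arm 5.43 m → moment R × 5.43 counterclockwise.
Στ = 0 ⇒ R × 5.43 = 660.9 ⇒ R = 122 N.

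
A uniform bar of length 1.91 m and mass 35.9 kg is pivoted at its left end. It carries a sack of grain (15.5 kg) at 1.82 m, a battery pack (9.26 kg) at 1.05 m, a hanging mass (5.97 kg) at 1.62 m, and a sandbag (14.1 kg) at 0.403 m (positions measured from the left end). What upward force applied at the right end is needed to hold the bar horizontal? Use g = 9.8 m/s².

F ≈ 449 N

Take moments about the left end.
Beam weight: 35.9 × 9.8 = 351.8 N down at 0.955 m → arm 0.955 m, τ = 351.8 × 0.955 = 336 N·m clockwise.
Sack of grain: 15.5 × 9.8 = 151.9 N down at 1.82 m → arm 1.82 m, τ = 151.9 × 1.82 = 276.5 N·m clockwise.
Battery pack: 9.26 × 9.8 = 90.75 N down at 1.05 m → arm 1.05 m, τ = 90.75 × 1.05 = 95.29 N·m clockwise.
Hanging mass: 5.97 × 9.8 = 58.51 N down at 1.62 m → arm 1.62 m, τ = 58.51 × 1.62 = 94.79 N·m clockwise.
Sandbag: 14.1 × 9.8 = 138.2 N down at 0.403 m → arm 0.403 m, τ = 138.2 × 0.403 = 55.69 N·m clockwise.
Net moment of the loads = 858.3 N·m clockwise.
The upward force F acts at the right end, arm 1.91 m, giving F × 1.91 counterclockwise.
Balancing moments: F × 1.91 = 858.3, giving F = 858.3 / 1.91 = 449 N.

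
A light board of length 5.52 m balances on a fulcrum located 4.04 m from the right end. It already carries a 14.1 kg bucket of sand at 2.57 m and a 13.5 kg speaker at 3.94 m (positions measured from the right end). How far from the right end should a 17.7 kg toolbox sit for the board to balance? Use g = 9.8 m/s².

x ≈ 5.29 m from the right end

Sum moments about the fulcrum (at 4.04 m from the right end) (the support reaction has zero arm there).
Bucket of sand: 14.1 × 9.8 = 138.2 N down at 2.57 m → arm 1.47 m, τ = 138.2 × 1.47 = 203.2 N·m clockwise.
Speaker: 13.5 × 9.8 = 132.3 N down at 3.94 m → arm 0.1 m, τ = 132.3 × 0.1 = 13.23 N·m clockwise.
Net moment of existing loads = 216.4 N·m clockwise.
The toolbox weighs 17.7 × 9.8 = 173.5 N and must supply an equal counterclockwise moment, so its lever arm about the fulcrum is 216.4 / 173.5 = 1.25 m.
That puts it at 4.04 + 1.25 = 5.29 m from the right end.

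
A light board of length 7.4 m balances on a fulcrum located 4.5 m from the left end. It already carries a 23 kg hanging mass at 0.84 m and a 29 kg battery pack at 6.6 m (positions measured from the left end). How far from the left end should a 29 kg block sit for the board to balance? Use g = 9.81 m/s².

x ≈ 5.3 m from the left end

About the fulcrum (at 4.5 m from the left end):
Hanging mass: 23 × 9.81 = 225.6 N down at 0.84 m → arm 3.66 m, τ = 225.6 × 3.66 = 825.7 N·m counterclockwise.
Battery pack: 29 × 9.81 = 284.5 N down at 6.6 m → arm 2.1 m, τ = 284.5 × 2.1 = 597.5 N·m clockwise.
Net moment of existing loads = 228.2 N·m counterclockwise.
The block weighs 29 × 9.81 = 284.5 N and must supply an equal clockwise moment, so its lever arm about the fulcrum is 228.2 / 284.5 = 0.802 m.
That puts it at 4.5 + 0.802 = 5.3 m from the left end.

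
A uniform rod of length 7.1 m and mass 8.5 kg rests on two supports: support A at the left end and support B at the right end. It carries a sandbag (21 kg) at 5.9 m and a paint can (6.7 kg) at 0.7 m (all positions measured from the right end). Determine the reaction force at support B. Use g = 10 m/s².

Take moments about support A.
Beam weight: 8.5 × 10 = 85 N down at 3.55 m → arm 3.55 m, τ = 85 × 3.55 = 301.8 N·m clockwise.
Sandbag: 21 × 10 = 210 N down at 5.9 m → arm 1.2 m, τ = 210 × 1.2 = 252 N·m clockwise.
Paint can: 6.7 × 10 = 67 N down at 0.7 m → arm 6.4 m, τ = 67 × 6.4 = 428.8 N·m clockwise.
Net load moment about support A = 982.6 N·m clockwise.
Reaction R at support B is upward at 0 m, arm 7.1 m → moment R × 7.1 counterclockwise.
Στ = 0 ⇒ R × 7.1 = 982.6 ⇒ R = 138 N.

R_B ≈ 138 N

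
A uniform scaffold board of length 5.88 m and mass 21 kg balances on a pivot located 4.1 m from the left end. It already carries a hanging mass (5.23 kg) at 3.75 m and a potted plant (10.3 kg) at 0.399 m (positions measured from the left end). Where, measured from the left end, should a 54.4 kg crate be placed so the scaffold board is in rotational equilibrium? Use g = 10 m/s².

About the pivot (at 4.1 m from the left end):
Beam weight: 21 × 10 = 210 N down at 2.94 m → arm 1.16 m, τ = 210 × 1.16 = 243.6 N·m counterclockwise.
Hanging mass: 5.23 × 10 = 52.3 N down at 3.75 m → arm 0.35 m, τ = 52.3 × 0.35 = 18.3 N·m counterclockwise.
Potted plant: 10.3 × 10 = 103 N down at 0.399 m → arm 3.701 m, τ = 103 × 3.701 = 381.2 N·m counterclockwise.
Net moment of existing loads = 643.1 N·m counterclockwise.
The crate weighs 54.4 × 10 = 544 N and must supply an equal clockwise moment, so its lever arm about the pivot is 643.1 / 544 = 1.18 m.
That puts it at 4.1 + 1.18 = 5.28 m from the left end.

x ≈ 5.28 m from the left end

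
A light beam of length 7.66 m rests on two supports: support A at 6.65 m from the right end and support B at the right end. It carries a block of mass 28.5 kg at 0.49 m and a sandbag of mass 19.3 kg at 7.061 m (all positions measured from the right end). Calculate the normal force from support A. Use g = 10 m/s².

Choose support B as the axis so its reaction then has zero moment arm.
Block: 28.5 × 10 = 285 N down at 0.49 m → arm 0.49 m, τ = 285 × 0.49 = 139.7 N·m counterclockwise.
Sandbag: 19.3 × 10 = 193 N down at 7.061 m → arm 7.061 m, τ = 193 × 7.061 = 1363 N·m counterclockwise.
Net load moment about support B = 1503 N·m counterclockwise.
Reaction R at support A is upward at 6.65 m, arm 6.65 m → moment R × 6.65 clockwise.
Setting net torque to zero: R × 6.65 = 1503 → R = 226 N.

R_A ≈ 226 N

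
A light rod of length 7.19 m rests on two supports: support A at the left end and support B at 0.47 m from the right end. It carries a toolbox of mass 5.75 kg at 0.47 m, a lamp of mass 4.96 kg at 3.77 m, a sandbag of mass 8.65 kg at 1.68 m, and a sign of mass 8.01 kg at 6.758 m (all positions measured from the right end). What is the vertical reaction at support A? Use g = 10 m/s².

R_A ≈ 115 N

Choose support B as the axis so its reaction then has zero moment arm.
Toolbox: acts at the support B, moment arm 0 → no torque.
Lamp: 4.96 × 10 = 49.6 N down at 3.77 m → arm 3.3 m, τ = 49.6 × 3.3 = 163.7 N·m counterclockwise.
Sandbag: 8.65 × 10 = 86.5 N down at 1.68 m → arm 1.21 m, τ = 86.5 × 1.21 = 104.7 N·m counterclockwise.
Sign: 8.01 × 10 = 80.1 N down at 6.758 m → arm 6.288 m, τ = 80.1 × 6.288 = 503.7 N·m counterclockwise.
Net load moment about support B = 772.1 N·m counterclockwise.
Reaction R at support A is upward at 7.19 m, arm 6.72 m → moment R × 6.72 clockwise.
Στ = 0 ⇒ R × 6.72 = 772.1 ⇒ R = 115 N.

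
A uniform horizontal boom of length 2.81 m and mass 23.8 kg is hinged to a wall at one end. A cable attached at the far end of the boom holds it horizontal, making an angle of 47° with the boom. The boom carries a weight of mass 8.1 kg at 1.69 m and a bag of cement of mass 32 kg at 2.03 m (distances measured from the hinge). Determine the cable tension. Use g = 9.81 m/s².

T ≈ 535 N

Sum moments about the hinge (the unknown hinge reaction has zero arm there).
Beam weight: 23.8 × 9.81 = 233.5 N down at 1.405 m → arm 1.405 m, τ = 233.5 × 1.405 = 328.1 N·m clockwise.
Weight: 8.1 × 9.81 = 79.46 N down at 1.69 m → arm 1.69 m, τ = 79.46 × 1.69 = 134.3 N·m clockwise.
Bag of cement: 32 × 9.81 = 313.9 N down at 2.03 m → arm 2.03 m, τ = 313.9 × 2.03 = 637.2 N·m clockwise.
Total clockwise load moment = 1100 N·m.
The cable tension T acts at 2.81 m; only its component perpendicular to the boom, T sinθ, produces torque. sin 47° = 0.7314.
Setting net torque to zero: T × 2.81 × 0.7314 = 1100 → T = 1100 / 2.055 = 535 N.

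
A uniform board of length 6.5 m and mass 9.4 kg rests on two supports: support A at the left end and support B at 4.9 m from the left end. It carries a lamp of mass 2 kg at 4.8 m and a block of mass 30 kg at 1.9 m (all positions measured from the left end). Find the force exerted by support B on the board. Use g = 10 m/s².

Sum moments about support A (its reaction then has zero moment arm).
Beam weight: 9.4 × 10 = 94 N down at 3.25 m → arm 3.25 m, τ = 94 × 3.25 = 305.5 N·m clockwise.
Lamp: 2 × 10 = 20 N down at 4.8 m → arm 4.8 m, τ = 20 × 4.8 = 96 N·m clockwise.
Block: 30 × 10 = 300 N down at 1.9 m → arm 1.9 m, τ = 300 × 1.9 = 570 N·m clockwise.
Net load moment about support A = 971.5 N·m clockwise.
Reaction R at support B is upward at 4.9 m, arm 4.9 m → moment R × 4.9 counterclockwise.
For rotational equilibrium, R × 4.9 = 971.5, so R = 198 N.

R_B ≈ 198 N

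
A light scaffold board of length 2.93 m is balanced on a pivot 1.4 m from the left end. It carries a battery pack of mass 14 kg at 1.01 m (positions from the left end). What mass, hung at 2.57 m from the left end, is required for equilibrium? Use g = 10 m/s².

m ≈ 4.67 kg

Take moments about the pivot (at 1.4 m from the left end).
Battery pack: 14 × 10 = 140 N down at 1.01 m → arm 0.39 m, τ = 140 × 0.39 = 54.6 N·m counterclockwise.
Net moment of known loads = 54.6 N·m counterclockwise.
An unknown mass m at 2.57 m has arm 1.17 m; its moment is m·g·1.17 clockwise.
For rotational equilibrium, m × 10 × 1.17 = 54.6, so m = 54.6 / (10 × 1.17) = 4.67 kg.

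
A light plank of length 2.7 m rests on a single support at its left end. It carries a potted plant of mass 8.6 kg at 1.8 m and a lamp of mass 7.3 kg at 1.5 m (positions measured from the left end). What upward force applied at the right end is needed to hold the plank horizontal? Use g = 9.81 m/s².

F ≈ 96 N

Take moments about the left end.
Potted plant: 8.6 × 9.81 = 84.37 N down at 1.8 m → arm 1.8 m, τ = 84.37 × 1.8 = 151.9 N·m clockwise.
Lamp: 7.3 × 9.81 = 71.61 N down at 1.5 m → arm 1.5 m, τ = 71.61 × 1.5 = 107.4 N·m clockwise.
Net moment of the loads = 259.3 N·m clockwise.
The upward force F acts at the right end, arm 2.7 m, giving F × 2.7 counterclockwise.
Balancing moments: F × 2.7 = 259.3, giving F = 259.3 / 2.7 = 96 N.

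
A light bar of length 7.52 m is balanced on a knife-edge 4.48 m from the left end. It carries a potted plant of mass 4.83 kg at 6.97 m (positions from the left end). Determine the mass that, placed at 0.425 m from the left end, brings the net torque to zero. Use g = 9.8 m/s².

Take moments about the knife-edge (at 4.48 m from the left end).
Potted plant: 4.83 × 9.8 = 47.33 N down at 6.97 m → arm 2.49 m, τ = 47.33 × 2.49 = 117.9 N·m clockwise.
Net moment of known loads = 117.9 N·m clockwise.
An unknown mass m at 0.425 m has arm 4.055 m; its moment is m·g·4.055 counterclockwise.
For rotational equilibrium, m × 9.8 × 4.055 = 117.9, so m = 117.9 / (9.8 × 4.055) = 2.97 kg.

m ≈ 2.97 kg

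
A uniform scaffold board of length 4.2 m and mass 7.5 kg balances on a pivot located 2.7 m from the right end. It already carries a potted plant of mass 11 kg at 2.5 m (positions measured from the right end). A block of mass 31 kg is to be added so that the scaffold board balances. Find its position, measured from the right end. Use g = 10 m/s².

Choose the pivot (at 2.7 m from the right end) as the axis so the support reaction has zero arm there.
Beam weight: 7.5 × 10 = 75 N down at 2.1 m → arm 0.6 m, τ = 75 × 0.6 = 45 N·m clockwise.
Potted plant: 11 × 10 = 110 N down at 2.5 m → arm 0.2 m, τ = 110 × 0.2 = 22 N·m clockwise.
Net moment of existing loads = 67 N·m clockwise.
The block weighs 31 × 10 = 310 N and must supply an equal counterclockwise moment, so its lever arm about the pivot is 67 / 310 = 0.216 m.
That puts it at 2.7 + 0.216 = 2.92 m from the right end.

x ≈ 2.92 m from the right end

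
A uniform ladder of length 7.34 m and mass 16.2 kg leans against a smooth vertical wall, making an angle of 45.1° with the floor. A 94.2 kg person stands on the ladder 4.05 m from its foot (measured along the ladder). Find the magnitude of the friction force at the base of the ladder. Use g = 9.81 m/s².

f ≈ 587 N

Choose the foot of the ladder as the axis so the floor normal and friction both act there and drop out.
Ladder weight 16.2×9.81 = 158.9 N acts at 3.67 m along the ladder; its horizontal arm is 3.67·cos45.1° = 2.591 m → τ = 411.7 N·m clockwise.
Person: 94.2×9.81 = 924.1 N at 4.05 m → arm 2.859 m → τ = 2642 N·m clockwise.
Wall normal N acts horizontally at the top; its moment arm is the height L sinθ = 7.34·sin45.1° = 5.199 m, counterclockwise.
Balancing moments: N × 5.199 = 3054, giving N = 587 N.
ΣFx = 0: friction at the foot balances the wall's push, so f = N_wall = 587 N.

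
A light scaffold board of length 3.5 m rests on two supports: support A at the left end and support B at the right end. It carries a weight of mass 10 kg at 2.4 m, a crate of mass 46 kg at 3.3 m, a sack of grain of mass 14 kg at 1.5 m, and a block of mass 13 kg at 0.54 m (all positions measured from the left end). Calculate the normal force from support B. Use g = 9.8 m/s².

R_B ≈ 571 N

Sum moments about support A (its reaction then has zero moment arm).
Weight: 10 × 9.8 = 98 N down at 2.4 m → arm 2.4 m, τ = 98 × 2.4 = 235.2 N·m clockwise.
Crate: 46 × 9.8 = 450.8 N down at 3.3 m → arm 3.3 m, τ = 450.8 × 3.3 = 1488 N·m clockwise.
Sack of grain: 14 × 9.8 = 137.2 N down at 1.5 m → arm 1.5 m, τ = 137.2 × 1.5 = 205.8 N·m clockwise.
Block: 13 × 9.8 = 127.4 N down at 0.54 m → arm 0.54 m, τ = 127.4 × 0.54 = 68.8 N·m clockwise.
Net load moment about support A = 1998 N·m clockwise.
Reaction R at support B is upward at 3.5 m, arm 3.5 m → moment R × 3.5 counterclockwise.
Setting net torque to zero: R × 3.5 = 1998 → R = 571 N.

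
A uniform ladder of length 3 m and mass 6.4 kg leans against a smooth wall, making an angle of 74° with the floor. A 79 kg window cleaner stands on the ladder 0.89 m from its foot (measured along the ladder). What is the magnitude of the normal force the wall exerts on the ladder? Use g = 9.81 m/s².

N_wall ≈ 74.9 N

About the foot of the ladder:
Ladder weight 6.4×9.81 = 62.78 N acts at 1.5 m along the ladder; its horizontal arm is 1.5·cos74° = 0.4135 m → τ = 25.96 N·m clockwise.
Window cleaner: 79×9.81 = 775 N at 0.89 m → arm 0.2453 m → τ = 190.1 N·m clockwise.
Wall normal N acts horizontally at the top; its moment arm is the height L sinθ = 3·sin74° = 2.884 m, counterclockwise.
For rotational equilibrium, N × 2.884 = 216.1, so N = 74.9 N.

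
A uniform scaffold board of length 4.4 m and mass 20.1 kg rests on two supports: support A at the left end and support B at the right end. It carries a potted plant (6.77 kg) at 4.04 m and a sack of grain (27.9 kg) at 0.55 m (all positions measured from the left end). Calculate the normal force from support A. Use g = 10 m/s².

About support B:
Beam weight: 20.1 × 10 = 201 N down at 2.2 m → arm 2.2 m, τ = 201 × 2.2 = 442.2 N·m counterclockwise.
Potted plant: 6.77 × 10 = 67.7 N down at 4.04 m → arm 0.36 m, τ = 67.7 × 0.36 = 24.37 N·m counterclockwise.
Sack of grain: 27.9 × 10 = 279 N down at 0.55 m → arm 3.85 m, τ = 279 × 3.85 = 1074 N·m counterclockwise.
Net load moment about support B = 1541 N·m counterclockwise.
Reaction R at support A is upward at 0 m, arm 4.4 m → moment R × 4.4 clockwise.
Στ = 0 ⇒ R × 4.4 = 1541 ⇒ R = 350 N.

R_A ≈ 350 N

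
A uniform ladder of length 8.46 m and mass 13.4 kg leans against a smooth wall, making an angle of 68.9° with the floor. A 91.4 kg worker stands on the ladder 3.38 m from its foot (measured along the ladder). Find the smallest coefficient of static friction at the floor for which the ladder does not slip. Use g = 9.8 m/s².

μ_min ≈ 0.159

Choose the foot of the ladder as the axis so the floor normal and friction both act there and drop out.
Ladder weight 13.4×9.8 = 131.3 N acts at 4.23 m along the ladder; its horizontal arm is 4.23·cos68.9° = 1.523 m → τ = 200 N·m clockwise.
Worker: 91.4×9.8 = 895.7 N at 3.38 m → arm 1.217 m → τ = 1090 N·m clockwise.
Wall normal N acts horizontally at the top; its moment arm is the height L sinθ = 8.46·sin68.9° = 7.893 m, counterclockwise.
For rotational equilibrium, N × 7.893 = 1290, so N = 163.4 N.
ΣFx = 0 ⇒ f = N_wall = 163.4 N. ΣFy = 0 ⇒ N_floor = 1027 N.
μ_min = f / N_floor = 163.4 / 1027 = 0.159.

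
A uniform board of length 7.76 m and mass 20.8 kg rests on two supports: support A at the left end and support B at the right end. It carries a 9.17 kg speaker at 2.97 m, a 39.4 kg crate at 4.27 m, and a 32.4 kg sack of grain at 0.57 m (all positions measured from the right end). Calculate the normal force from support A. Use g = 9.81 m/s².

About support B:
Beam weight: 20.8 × 9.81 = 204 N down at 3.88 m → arm 3.88 m, τ = 204 × 3.88 = 791.5 N·m counterclockwise.
Speaker: 9.17 × 9.81 = 89.96 N down at 2.97 m → arm 2.97 m, τ = 89.96 × 2.97 = 267.2 N·m counterclockwise.
Crate: 39.4 × 9.81 = 386.5 N down at 4.27 m → arm 4.27 m, τ = 386.5 × 4.27 = 1650 N·m counterclockwise.
Sack of grain: 32.4 × 9.81 = 317.8 N down at 0.57 m → arm 0.57 m, τ = 317.8 × 0.57 = 181.1 N·m counterclockwise.
Net load moment about support B = 2890 N·m counterclockwise.
Reaction R at support A is upward at 7.76 m, arm 7.76 m → moment R × 7.76 clockwise.
Στ = 0 ⇒ R × 7.76 = 2890 ⇒ R = 372 N.

R_A ≈ 372 N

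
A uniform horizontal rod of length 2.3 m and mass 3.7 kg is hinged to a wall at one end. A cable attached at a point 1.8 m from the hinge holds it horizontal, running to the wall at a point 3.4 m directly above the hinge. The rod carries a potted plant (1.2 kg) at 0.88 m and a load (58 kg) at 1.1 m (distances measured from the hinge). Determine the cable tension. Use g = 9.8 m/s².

Take moments about the hinge.
Beam weight: 3.7 × 9.8 = 36.26 N down at 1.15 m → arm 1.15 m, τ = 36.26 × 1.15 = 41.7 N·m clockwise.
Potted plant: 1.2 × 9.8 = 11.76 N down at 0.88 m → arm 0.88 m, τ = 11.76 × 0.88 = 10.35 N·m clockwise.
Load: 58 × 9.8 = 568.4 N down at 1.1 m → arm 1.1 m, τ = 568.4 × 1.1 = 625.2 N·m clockwise.
Total clockwise load moment = 677.2 N·m.
The cable tension T acts at 1.8 m; only its component perpendicular to the rod, T sinθ, produces torque. sinθ = h/√(h²+d²) = 3.4/√(3.4²+1.8²) = 0.8838.
Στ = 0 ⇒ T × 1.8 × 0.8838 = 677.2 ⇒ T = 677.2 / 1.591 = 426 N.

T ≈ 426 N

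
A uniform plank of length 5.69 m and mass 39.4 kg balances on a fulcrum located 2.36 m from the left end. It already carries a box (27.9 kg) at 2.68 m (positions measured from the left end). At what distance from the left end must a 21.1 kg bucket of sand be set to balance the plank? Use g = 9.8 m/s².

x ≈ 1.03 m from the left end

Sum moments about the fulcrum (at 2.36 m from the left end) (the support reaction has zero arm there).
Beam weight: 39.4 × 9.8 = 386.1 N down at 2.845 m → arm 0.485 m, τ = 386.1 × 0.485 = 187.3 N·m clockwise.
Box: 27.9 × 9.8 = 273.4 N down at 2.68 m → arm 0.32 m, τ = 273.4 × 0.32 = 87.49 N·m clockwise.
Net moment of existing loads = 274.8 N·m clockwise.
The bucket of sand weighs 21.1 × 9.8 = 206.8 N and must supply an equal counterclockwise moment, so its lever arm about the fulcrum is 274.8 / 206.8 = 1.33 m.
That puts it at 2.36 − 1.33 = 1.03 m from the left end.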